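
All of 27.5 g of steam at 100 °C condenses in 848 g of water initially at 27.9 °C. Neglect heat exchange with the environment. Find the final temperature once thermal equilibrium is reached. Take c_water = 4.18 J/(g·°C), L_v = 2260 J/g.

T_f ≈ 47.1 °C

Heat gained plus heat lost sum to zero:
steam→water at 100 °C releases m L_v = 27.5·2260 = 62150; condensed water 100 °C→T: 114.95(T − 100); water warms: 848·4.18·(T − 27.9) = 3544.6(T − 27.9)
3659.6 T = 62150 + 11495 + 98895 = 172540
T ≈ 47.15 °C, under the boiling point, so the assumption holds.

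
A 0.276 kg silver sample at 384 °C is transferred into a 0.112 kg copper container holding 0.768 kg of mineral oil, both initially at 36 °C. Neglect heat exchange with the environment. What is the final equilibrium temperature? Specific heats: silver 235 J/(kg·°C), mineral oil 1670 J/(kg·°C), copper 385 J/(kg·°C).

Net heat exchanged in the isolated system is zero:
0.276·235·(T − 384) + 0.768·1670·(T − 36) + 0.112·385·(T − 36) = 0
64.86(T − 384) + 1282.6(T − 36) + 43.12(T − 36) = 0
1390.5 T = 72631
T = 72631 / 1390.5 = 52.2 °C

T_f ≈ 52.2 °C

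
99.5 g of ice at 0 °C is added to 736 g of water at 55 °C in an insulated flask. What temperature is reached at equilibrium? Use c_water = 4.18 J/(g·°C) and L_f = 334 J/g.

Energy balance with sensible and latent terms:
latent heat to melt: 99.5×334 = 33233
  meltwater 0→T: 99.5×4.18×T = 415.91 T
  water cools: 736×4.18×(T − 55) = 3076.5(T − 55)
3492.4 T = 169206 − 33233 = 135973
T ≈ 38.93 °C. Since T > 0 °C, the all-ice-melts assumption holds.

T_f ≈ 38.9 °C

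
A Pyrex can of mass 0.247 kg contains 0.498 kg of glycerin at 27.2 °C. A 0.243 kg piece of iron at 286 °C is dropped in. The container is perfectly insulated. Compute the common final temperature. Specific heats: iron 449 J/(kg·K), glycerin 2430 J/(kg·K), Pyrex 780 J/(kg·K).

T_f ≈ 45.9 °C

Conservation of energy gives ΣQ = 0:
0.243×449×(T − 286) + 0.498×2430×(T − 27.2) + 0.247×780×(T − 27.2) = 0
109.11(T − 286) + 1210.1(T − 27.2) + 192.66(T − 27.2) = 0
1511.9 T = 69361
T ≈ 45.88 °C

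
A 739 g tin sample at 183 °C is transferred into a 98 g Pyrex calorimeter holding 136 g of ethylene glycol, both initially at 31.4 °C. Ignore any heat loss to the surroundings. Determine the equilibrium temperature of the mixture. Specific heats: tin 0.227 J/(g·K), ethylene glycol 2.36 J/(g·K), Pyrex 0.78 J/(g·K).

Conservation of energy gives ΣQ = 0:
739*0.227*(T − 183) + 136*2.36*(T − 31.4) + 98*0.78*(T − 31.4) = 0
167.75(T − 183) + 320.96(T − 31.4) + 76.44(T − 31.4) = 0
(167.75 + 320.96 + 76.44) T = 167.75*183 + 320.96*31.4 + 76.44*31.4
T = 43177 / 565.15 = 76.4 °C

T_f ≈ 76.4 °C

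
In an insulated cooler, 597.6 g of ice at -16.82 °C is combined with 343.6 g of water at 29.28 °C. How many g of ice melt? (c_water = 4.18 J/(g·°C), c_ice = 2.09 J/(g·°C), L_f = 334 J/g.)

m_melted ≈ 63 g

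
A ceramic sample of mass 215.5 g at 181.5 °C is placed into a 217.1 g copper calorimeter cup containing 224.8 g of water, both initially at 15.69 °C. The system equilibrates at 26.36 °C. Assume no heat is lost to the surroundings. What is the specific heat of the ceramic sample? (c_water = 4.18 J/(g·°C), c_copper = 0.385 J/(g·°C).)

c ≈ 0.327 J/(g·°C)

Conservation of energy gives ΣQ = 0:
215.5×c×(26.36 − 181.5) + 224.8×4.18×(26.36 − 15.69) + 217.1×0.385×(26.36 − 15.69) = 0
-33433 c = -10918
c = -10918/-33433 ≈ 0.3266 J/(g·°C)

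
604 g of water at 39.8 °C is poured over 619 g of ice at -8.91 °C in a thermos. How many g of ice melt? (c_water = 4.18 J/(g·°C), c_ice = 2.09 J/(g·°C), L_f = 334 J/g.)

m_melted ≈ 266 g

Water can give up m c ΔT = 604·4.18·39.8 = 100484 J before reaching 0 °C.
Of that, 619·2.09·8.91 = 11527 J goes to bring the ice to 0 °C, leaving 88957 J.
To melt every bit of ice: 619·334 = 206746 J.
Since 88957 < 206746 J, not all the ice melts; equilibrium is at 0 °C.
m_melt = 88957 / L_f = 266.3 g.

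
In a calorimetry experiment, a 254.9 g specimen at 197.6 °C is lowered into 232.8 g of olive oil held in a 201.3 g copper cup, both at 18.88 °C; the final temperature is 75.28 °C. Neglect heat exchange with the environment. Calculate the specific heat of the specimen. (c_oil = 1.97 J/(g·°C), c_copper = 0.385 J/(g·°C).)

Net heat exchanged in the isolated system is zero:
254.9·c·(75.28 − 197.6) + 232.8·1.97·(75.28 − 18.88) + 201.3·0.385·(75.28 − 18.88) = 0
-31179 c = -30237
c = -30237/-31179 ≈ 0.9698 J/(g·°C)

c ≈ 0.97 J/(g·°C)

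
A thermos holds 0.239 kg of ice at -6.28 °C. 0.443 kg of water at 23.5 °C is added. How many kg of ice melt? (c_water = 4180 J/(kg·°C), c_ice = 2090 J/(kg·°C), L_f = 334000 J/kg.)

m_melted ≈ 0.121 kg

Cooling the water to 0 °C releases 0.443×4180×23.5 = 43516 J.
Warming the ice to 0 °C takes 0.239×2090×6.28 = 3136.9 J, leaving 40379 J for melting.
To melt every bit of ice: 0.239×334000 = 79826 J.
Since 40379 < 79826 J, not all the ice melts; equilibrium is at 0 °C.
m_melt = 40379 / L_f = 0.1209 kg.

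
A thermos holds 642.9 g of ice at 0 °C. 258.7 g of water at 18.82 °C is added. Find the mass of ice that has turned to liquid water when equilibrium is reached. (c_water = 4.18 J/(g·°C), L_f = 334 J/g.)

m_melted ≈ 60.9 g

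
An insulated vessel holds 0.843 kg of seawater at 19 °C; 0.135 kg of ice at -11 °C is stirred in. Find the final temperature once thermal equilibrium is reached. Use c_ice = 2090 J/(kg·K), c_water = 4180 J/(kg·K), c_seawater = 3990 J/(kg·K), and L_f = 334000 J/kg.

T_f ≈ 4.0 °C

Conservation of energy gives ΣQ = 0:
ice -11→0 °C: 0.135×2090×11 = 3103.7
  fusion: m_ice L_f = 0.135×334000 = 45090
  warm the meltwater: 564.3 T
  seawater cools: 0.843×3990×(T − 19) = 3363.6(T − 19)
3927.9 T = 63908 − 48194 = 15714
T ≈ 4.00 °C — above 0 °C, consistent with complete melting.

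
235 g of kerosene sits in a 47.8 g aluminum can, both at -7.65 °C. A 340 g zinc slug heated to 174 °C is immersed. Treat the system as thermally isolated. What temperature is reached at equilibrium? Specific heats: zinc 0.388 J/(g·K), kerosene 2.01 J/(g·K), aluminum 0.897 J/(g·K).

T_f ≈ 29.4 °C

Conservation of energy gives ΣQ = 0:
340*0.388*(T − 174) + 235*2.01*(T − (-7.65)) + 47.8*0.897*(T − (-7.65)) = 0
131.92(T − 174) + 472.35(T − (-7.65)) + 42.88(T − (-7.65)) = 0
647.15 T = 19013
T = 19013 / 647.15 = 29.4 °C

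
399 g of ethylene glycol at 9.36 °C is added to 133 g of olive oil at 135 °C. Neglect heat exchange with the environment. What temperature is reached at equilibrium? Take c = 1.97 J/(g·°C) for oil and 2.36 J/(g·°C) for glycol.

T_f ≈ 36.7 °C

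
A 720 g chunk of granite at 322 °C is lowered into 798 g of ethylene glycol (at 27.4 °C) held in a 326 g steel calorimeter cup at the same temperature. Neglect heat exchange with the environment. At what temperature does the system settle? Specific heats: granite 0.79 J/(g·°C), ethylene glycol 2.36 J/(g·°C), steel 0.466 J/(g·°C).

Taking heat into each body as positive, Σ m c ΔT = 0:
720·0.79·(T − 322) + 798·2.36·(T − 27.4) + 326·0.466·(T − 27.4) = 0
568.8(T − 322) + 1883.3(T − 27.4) + 151.92(T − 27.4) = 0
2604 T = 238918
T ≈ 91.75 °C

T_f ≈ 91.8 °C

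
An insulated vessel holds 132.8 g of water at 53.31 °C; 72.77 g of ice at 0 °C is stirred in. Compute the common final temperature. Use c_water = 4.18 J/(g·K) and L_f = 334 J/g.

T_f ≈ 6.2 °C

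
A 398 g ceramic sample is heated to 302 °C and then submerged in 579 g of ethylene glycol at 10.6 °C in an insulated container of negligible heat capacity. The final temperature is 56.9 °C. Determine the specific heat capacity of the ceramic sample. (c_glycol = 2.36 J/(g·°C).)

Heat gained plus heat lost sum to zero:
398×c×(56.9 − 302) + 579×2.36×(56.9 − 10.6) = 0
-97550 c = -63266
c = -63266/-97550 ≈ 0.6486 J/(g·°C)

c ≈ 0.649 J/(g·°C)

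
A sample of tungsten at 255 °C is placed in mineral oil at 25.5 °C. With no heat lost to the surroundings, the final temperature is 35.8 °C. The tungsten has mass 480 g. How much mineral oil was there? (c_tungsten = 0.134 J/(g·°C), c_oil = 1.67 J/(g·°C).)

m ≈ 820 g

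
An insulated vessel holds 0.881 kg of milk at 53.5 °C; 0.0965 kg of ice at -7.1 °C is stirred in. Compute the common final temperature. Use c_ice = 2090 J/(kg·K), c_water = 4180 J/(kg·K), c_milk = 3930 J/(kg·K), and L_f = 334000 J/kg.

Energy conservation, ΣQ = 0:
ice -7.1→0 °C: 0.0965·2090·7.1 = 1432
  latent heat to melt: 0.0965·334000 = 32231
  meltwater 0→T: 0.0965·4180·T = 403.37 T
  milk: 3462.3(T − 53.5)
3865.7 T = 185235 − 33663 = 151572
T ≈ 39.21 °C — above 0 °C, consistent with complete melting.

T_f ≈ 39.2 °C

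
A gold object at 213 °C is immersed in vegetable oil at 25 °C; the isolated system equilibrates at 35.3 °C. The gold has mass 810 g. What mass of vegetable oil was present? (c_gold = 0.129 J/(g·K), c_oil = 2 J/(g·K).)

Energy conservation, ΣQ = 0:
810·0.129·(35.3 − 213) + m·2·(35.3 − 25) = 0
20.6 m = 18568
m = 18568/20.6 ≈ 901.4 g

m ≈ 901 g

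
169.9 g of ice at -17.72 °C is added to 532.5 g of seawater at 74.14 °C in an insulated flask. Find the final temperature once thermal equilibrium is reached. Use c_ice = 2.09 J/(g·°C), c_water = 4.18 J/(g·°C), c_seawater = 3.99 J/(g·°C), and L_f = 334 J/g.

T_f ≈ 33.3 °C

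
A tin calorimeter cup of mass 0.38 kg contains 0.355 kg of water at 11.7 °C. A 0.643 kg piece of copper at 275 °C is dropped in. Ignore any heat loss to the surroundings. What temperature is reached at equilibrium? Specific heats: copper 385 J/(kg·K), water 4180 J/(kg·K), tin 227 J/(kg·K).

With ΣQ=0 the equilibrium temperature is the m·c-weighted mean:
T_f = (247.56×275 + 1483.9×11.7 + 86.26×11.7) / (247.56 + 1483.9 + 86.26)
    = 86448 / 1817.7 ≈ 47.56 °C

T_f ≈ 47.6 °C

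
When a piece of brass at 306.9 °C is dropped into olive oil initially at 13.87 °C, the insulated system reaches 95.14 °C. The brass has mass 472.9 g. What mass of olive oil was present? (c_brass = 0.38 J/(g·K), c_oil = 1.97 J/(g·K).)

Net heat exchanged in the isolated system is zero:
472.9×0.38×(95.14 − 306.9) + m×1.97×(95.14 − 13.87) = 0
160.1 m = 38054
m = 38054/160.1 ≈ 237.7 g

m ≈ 238 g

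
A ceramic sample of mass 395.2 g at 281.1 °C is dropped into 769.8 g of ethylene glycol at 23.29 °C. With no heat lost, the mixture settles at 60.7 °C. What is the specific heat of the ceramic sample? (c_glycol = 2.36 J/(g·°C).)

m_s c (T_s − T_f) = m_glycol c_glycol (T_f − T_0):
395.2·c·(281.1 − 60.7) = 769.8·2.36·(60.7 − 23.29)
87102 c = 67964  ⇒  c ≈ 0.7803 J/(g·°C)

c ≈ 0.78 J/(g·°C)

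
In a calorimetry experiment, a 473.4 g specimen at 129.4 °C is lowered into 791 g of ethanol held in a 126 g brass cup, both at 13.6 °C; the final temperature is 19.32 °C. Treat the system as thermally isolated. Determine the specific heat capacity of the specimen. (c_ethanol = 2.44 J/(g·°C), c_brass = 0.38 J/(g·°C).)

Taking heat into each body as positive, Σ m c ΔT = 0:
473.4×c×(19.32 − 129.4) + 791×2.44×(19.32 − 13.6) + 126×0.38×(19.32 − 13.6) = 0
-52112 c = -11314
c = -11314/-52112 ≈ 0.2171 J/(g·°C)

c ≈ 0.217 J/(g·°C)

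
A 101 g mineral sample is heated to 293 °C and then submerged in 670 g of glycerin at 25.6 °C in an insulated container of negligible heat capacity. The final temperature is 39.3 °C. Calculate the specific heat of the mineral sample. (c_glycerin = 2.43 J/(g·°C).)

Let T be the final temperature. ΣQ_i = 0:
101·c·(39.3 − 293) + 670·2.43·(39.3 − 25.6) = 0
-25624 c = -22305
c = -22305/-25624 ≈ 0.8705 J/(g·°C)

c ≈ 0.87 J/(g·°C)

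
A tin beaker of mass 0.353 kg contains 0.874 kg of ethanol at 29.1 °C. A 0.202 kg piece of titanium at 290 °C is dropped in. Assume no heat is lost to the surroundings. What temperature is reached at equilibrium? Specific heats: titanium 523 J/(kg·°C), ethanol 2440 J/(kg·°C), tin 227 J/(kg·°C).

T_f = Σ m_i c_i T_i / Σ m_i c_i:
T_f = (105.65·290 + 2132.6·29.1 + 80.13·29.1) / (105.65 + 2132.6 + 80.13)
    = 95027 / 2318.3 ≈ 40.99 °C

T_f ≈ 41.0 °C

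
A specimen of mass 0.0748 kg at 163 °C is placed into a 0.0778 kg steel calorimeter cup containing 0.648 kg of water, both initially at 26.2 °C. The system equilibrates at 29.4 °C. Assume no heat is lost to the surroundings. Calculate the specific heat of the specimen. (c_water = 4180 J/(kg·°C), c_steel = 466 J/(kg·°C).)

c ≈ 879 J/(kg·°C)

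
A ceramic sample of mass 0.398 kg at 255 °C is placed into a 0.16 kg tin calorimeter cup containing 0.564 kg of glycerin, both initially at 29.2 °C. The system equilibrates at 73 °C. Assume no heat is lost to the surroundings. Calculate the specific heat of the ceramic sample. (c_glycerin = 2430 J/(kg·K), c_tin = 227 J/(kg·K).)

c ≈ 851 J/(kg·K)

Let T be the final temperature. ΣQ_i = 0:
0.398×c×(73 − 255) + 0.564×2430×(73 − 29.2) + 0.16×227×(73 − 29.2) = 0
-72.44 c = -61620
c = -61620/-72.44 ≈ 850.7 J/(kg·K)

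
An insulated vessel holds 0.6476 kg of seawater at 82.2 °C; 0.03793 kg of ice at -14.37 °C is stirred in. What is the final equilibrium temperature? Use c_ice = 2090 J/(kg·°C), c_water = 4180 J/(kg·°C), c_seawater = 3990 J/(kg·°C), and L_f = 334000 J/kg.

Sum of m c ΔT and latent-heat terms is zero:
warm ice to 0 °C: 0.03793×2090×(0 − (-14.37)) = 1139.2
  melt ice: 0.03793×334000 = 12669
  meltwater 0→T: 0.03793×4180×T = 158.55 T
  seawater: 2583.9(T − 82.2)
2742.5 T = 212399 − 13808 = 198591
T ≈ 72.41 °C. Since T > 0 °C, the all-ice-melts assumption holds.

T_f ≈ 72.4 °C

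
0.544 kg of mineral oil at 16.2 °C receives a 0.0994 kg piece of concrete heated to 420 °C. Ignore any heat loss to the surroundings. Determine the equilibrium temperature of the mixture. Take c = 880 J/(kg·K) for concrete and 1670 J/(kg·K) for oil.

Taking heat into each body as positive, Σ m c ΔT = 0:
0.0994×880×(T − 420) + 0.544×1670×(T − 16.2) = 0
87.47(T − 420) + 908.48(T − 16.2) = 0
(87.47 + 908.48) T = 87.47×420 + 908.48×16.2
T = 51456 / 995.95 = 51.7 °C

T_f ≈ 51.7 °C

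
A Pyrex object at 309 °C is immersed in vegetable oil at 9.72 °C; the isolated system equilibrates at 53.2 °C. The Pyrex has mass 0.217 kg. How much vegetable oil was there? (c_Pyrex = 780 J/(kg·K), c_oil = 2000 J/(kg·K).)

m ≈ 0.498 kg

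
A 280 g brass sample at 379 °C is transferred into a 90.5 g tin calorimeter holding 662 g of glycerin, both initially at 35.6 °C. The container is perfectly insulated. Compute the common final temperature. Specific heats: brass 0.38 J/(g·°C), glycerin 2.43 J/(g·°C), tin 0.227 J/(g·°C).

T_f ≈ 56.7 °C

Setting the total heat transfer to zero:
280×0.38×(T − 379) + 662×2.43×(T − 35.6) + 90.5×0.227×(T − 35.6) = 0
1735.6 T = 98325
T = 98325 / 1735.6 = 56.7 °C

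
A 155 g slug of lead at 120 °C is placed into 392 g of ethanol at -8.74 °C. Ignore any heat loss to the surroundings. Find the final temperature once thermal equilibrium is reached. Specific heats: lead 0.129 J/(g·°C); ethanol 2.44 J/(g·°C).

T_f ≈ -6.1 °C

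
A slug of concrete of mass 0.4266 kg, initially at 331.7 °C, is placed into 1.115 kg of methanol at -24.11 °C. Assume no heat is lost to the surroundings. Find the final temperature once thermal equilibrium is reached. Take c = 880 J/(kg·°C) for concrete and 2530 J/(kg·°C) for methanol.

T_f ≈ 17.7 °C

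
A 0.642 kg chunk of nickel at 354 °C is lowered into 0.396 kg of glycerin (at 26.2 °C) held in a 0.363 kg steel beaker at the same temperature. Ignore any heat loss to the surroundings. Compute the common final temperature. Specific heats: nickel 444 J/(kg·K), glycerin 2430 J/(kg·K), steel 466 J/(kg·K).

T_f ≈ 92.2 °C

Let T be the final temperature. ΣQ_i = 0:
0.642·444·(T − 354) + 0.396·2430·(T − 26.2) + 0.363·466·(T − 26.2) = 0
285.05(T − 354) + 962.28(T − 26.2) + 169.16(T − 26.2) = 0
(285.05 + 962.28 + 169.16) T = 285.05·354 + 962.28·26.2 + 169.16·26.2
T = 130551/1416.5 ≈ 92.17 °C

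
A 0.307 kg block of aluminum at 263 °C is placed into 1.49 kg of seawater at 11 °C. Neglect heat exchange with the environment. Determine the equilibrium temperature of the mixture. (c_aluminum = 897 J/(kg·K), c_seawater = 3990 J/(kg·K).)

Net heat exchanged in the isolated system is zero:
0.307×897×(T − 263) + 1.49×3990×(T − 11) = 0
275.38(T − 263) + 5945.1(T − 11) = 0
(275.38 + 5945.1) T = 275.38×263 + 5945.1×11
T ≈ 22.16 °C

T_f ≈ 22.2 °C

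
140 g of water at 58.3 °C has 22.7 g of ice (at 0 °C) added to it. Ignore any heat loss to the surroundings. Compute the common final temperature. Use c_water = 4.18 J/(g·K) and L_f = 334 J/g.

T_f ≈ 39.0 °C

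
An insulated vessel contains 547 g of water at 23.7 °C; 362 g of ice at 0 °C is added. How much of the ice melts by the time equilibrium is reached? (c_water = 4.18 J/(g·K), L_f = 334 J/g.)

Water can give up m c ΔT = 547×4.18×23.7 = 54189 J before reaching 0 °C.
Melting all 362 g of ice would need 362×334 = 120908 J.
54189 J < 120908 J, so only part of the ice melts and the system sits at 0 °C.
m_melt = 54189 / L_f = 162.2 g.

m_melted ≈ 162 g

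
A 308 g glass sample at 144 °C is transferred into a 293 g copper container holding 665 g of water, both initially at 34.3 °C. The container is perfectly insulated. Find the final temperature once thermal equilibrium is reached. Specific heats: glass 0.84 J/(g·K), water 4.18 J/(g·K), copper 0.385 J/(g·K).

Heat gained plus heat lost sum to zero:
308*0.84*(T − 144) + 665*4.18*(T − 34.3) + 293*0.385*(T − 34.3) = 0
258.72(T − 144) + 2779.7(T − 34.3) + 112.81(T − 34.3) = 0
3151.2 T = 136469
T = 136469 / 3151.2 = 43.3 °C

T_f ≈ 43.3 °C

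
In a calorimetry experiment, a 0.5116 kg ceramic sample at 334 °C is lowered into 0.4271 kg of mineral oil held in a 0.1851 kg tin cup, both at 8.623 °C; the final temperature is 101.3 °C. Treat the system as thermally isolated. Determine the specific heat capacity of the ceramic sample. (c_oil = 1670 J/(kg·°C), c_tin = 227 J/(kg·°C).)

c ≈ 588 J/(kg·°C)

Heat gained plus heat lost sum to zero:
0.5116×c×(101.3 − 334) + 0.4271×1670×(101.3 − 8.623) + 0.1851×227×(101.3 − 8.623) = 0
-119.05 c = -69997
c = -69997/-119.05 ≈ 588 J/(kg·°C)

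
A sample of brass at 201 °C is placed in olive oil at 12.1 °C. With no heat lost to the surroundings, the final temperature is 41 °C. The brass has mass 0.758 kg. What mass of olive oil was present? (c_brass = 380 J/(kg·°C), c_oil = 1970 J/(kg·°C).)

Let T be the final temperature. ΣQ_i = 0:
0.758·380·(41 − 201) + m·1970·(41 − 12.1) = 0
56933 m = 46086
m = 46086/56933 ≈ 0.8095 kg

m ≈ 0.809 kg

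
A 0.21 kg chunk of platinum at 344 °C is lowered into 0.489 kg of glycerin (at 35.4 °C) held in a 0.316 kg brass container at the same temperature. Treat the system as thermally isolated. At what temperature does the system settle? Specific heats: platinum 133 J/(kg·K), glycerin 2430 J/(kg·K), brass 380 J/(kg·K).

Let T be the final temperature. ΣQ_i = 0:
0.21*133*(T − 344) + 0.489*2430*(T − 35.4) + 0.316*380*(T − 35.4) = 0
(27.93 + 1188.3 + 120.08) T = 27.93*344 + 1188.3*35.4 + 120.08*35.4
T = 55924/1336.3 ≈ 41.85 °C

T_f ≈ 41.9 °C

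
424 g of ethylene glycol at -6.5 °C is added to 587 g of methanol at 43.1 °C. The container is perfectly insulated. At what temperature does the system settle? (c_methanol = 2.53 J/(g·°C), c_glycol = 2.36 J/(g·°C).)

T_f ≈ 23.1 °C

Energy conservation, ΣQ = 0:
587*2.53*(T − 43.1) + 424*2.36*(T − (-6.5)) = 0
1485.1(T − 43.1) + 1000.6(T − (-6.5)) = 0
2485.8 T = 57504
T ≈ 23.13 °C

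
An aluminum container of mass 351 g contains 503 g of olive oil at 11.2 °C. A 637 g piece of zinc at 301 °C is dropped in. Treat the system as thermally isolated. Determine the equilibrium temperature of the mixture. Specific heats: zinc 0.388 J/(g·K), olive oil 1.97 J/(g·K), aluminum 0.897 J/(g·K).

Taking heat into each body as positive, Σ m c ΔT = 0:
637·0.388·(T − 301) + 503·1.97·(T − 11.2) + 351·0.897·(T − 11.2) = 0
247.16(T − 301) + 990.91(T − 11.2) + 314.85(T − 11.2) = 0
(247.16 + 990.91 + 314.85) T = 247.16·301 + 990.91·11.2 + 314.85·11.2
T = 89018/1552.9 ≈ 57.32 °C

T_f ≈ 57.3 °C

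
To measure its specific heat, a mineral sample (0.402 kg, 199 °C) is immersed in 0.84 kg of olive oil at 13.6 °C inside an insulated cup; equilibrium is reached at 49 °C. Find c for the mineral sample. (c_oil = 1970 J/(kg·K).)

Heat lost by the mineral sample = heat gained by the oil:
0.402·c·(199 − 49) = 0.84·1970·(49 − 13.6)
60.3 c = 58580  ⇒  c ≈ 971.5 J/(kg·K)

c ≈ 971 J/(kg·K)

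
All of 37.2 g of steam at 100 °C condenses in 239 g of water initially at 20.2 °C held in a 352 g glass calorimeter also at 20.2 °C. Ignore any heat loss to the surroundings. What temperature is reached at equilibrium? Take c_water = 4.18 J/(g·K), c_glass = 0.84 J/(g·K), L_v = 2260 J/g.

Heat gained plus heat lost sum to zero:
steam→water at 100 °C releases m L_v = 37.2·2260 = 84072
  condensed water 100 °C→T: 155.5(T − 100)
  original water: 999.02(T − 20.2)
  cup: 295.68(T − 20.2)
1450.2 T = 84072 + 15550 + 26153 = 125775
T ≈ 86.73 °C, under the boiling point, so the assumption holds.

T_f ≈ 86.7 °C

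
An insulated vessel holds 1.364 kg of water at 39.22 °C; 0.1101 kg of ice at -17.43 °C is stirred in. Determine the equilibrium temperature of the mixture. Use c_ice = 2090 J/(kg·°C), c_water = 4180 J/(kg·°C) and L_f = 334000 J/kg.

T_f ≈ 29.7 °C

Let T be the final temperature. ΣQ_i = 0:
warm ice to 0 °C: 0.1101×2090×(0 − (-17.43)) = 4010.8
  latent heat to melt: 0.1101×334000 = 36773
  warm the meltwater: 460.22 T
  water: 5701.5(T − 39.22)
6161.7 T = 223614 − 40784 = 182829
T ≈ 29.67 °C — above 0 °C, consistent with complete melting.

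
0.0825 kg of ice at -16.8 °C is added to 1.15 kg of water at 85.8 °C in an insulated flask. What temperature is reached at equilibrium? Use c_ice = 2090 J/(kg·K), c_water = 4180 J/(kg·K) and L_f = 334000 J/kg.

T_f ≈ 74.1 °C

Energy balance with sensible and latent terms:
warm ice to 0 °C: 0.0825·2090·(0 − (-16.8)) = 2896.7
  melt ice: 0.0825·334000 = 27555
  meltwater 0→T: 0.0825·4180·T = 344.85 T
  water cools: 1.15·4180·(T − 85.8) = 4807(T − 85.8)
5151.9 T = 412441 − 30452 = 381989
T ≈ 74.15 °C (positive, so assuming full melt was valid).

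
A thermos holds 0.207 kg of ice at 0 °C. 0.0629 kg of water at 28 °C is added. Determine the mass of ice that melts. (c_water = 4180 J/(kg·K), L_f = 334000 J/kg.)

m_melted ≈ 0.022 kg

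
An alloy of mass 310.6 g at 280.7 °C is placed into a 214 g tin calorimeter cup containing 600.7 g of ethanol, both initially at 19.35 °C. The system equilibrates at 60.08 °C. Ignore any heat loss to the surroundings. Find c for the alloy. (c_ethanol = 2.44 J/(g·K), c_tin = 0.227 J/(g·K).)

c ≈ 0.9 J/(g·K)

Let T be the final temperature. ΣQ_i = 0:
310.6·c·(60.08 − 280.7) + 600.7·2.44·(60.08 − 19.35) + 214·0.227·(60.08 − 19.35) = 0
-68525 c = -61677
c = -61677/-68525 ≈ 0.9001 J/(g·K)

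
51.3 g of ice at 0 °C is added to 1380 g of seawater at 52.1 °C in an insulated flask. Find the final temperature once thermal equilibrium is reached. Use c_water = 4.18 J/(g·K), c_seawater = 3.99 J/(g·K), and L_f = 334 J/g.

Sum of m c ΔT and latent-heat terms is zero:
latent heat to melt: 51.3·334 = 17134
  warm the meltwater: 214.43 T
  seawater cools: 1380·3.99·(T − 52.1) = 5506.2(T − 52.1)
5720.6 T = 286873 − 17134 = 269739
T ≈ 47.15 °C — above 0 °C, consistent with complete melting.

T_f ≈ 47.2 °C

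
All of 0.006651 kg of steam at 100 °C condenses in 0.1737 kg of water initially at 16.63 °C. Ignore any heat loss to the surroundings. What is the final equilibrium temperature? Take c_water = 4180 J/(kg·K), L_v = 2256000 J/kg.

T_f ≈ 39.6 °C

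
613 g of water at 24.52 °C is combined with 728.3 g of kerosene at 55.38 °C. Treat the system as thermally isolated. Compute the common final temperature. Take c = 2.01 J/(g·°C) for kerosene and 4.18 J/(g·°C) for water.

T_f ≈ 35.7 °C

Energy conservation, ΣQ = 0:
728.3*2.01*(T − 55.38) + 613*4.18*(T − 24.52) = 0
1463.9(T − 55.38) + 2562.3(T − 24.52) = 0
4026.2 T = 143898
T ≈ 35.74 °C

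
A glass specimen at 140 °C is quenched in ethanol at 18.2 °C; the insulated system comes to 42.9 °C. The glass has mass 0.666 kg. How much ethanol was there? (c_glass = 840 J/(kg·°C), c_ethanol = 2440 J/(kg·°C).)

Conservation of energy gives ΣQ = 0:
0.666·840·(42.9 − 140) + m·2440·(42.9 − 18.2) = 0
60268 m = 54322
m = 54322/60268 ≈ 0.9013 kg

m ≈ 0.901 kg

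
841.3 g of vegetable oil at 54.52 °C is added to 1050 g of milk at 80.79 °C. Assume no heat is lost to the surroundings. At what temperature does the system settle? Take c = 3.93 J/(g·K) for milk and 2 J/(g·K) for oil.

T_f ≈ 73.2 °C

Set heat shed by the hot body equal to heat absorbed by the cold body:
1050×3.93×(80.79 − T) = 841.3×2×(T − 54.52)
4126.5(80.79 − T) = 1682.6(T − 54.52)
5809.1 T = 425115  ⇒  T ≈ 73.18 °C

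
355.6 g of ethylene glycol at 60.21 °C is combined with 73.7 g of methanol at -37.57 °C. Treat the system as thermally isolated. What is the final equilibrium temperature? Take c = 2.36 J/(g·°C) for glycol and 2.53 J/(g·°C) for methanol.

T_f ≈ 42.4 °C

|Q_glycol| = |Q_methanol|:
355.6×2.36×(60.21 − T) = 73.7×2.53×(T − (-37.57))
839.22(60.21 − T) = 186.46(T − (-37.57))
1025.7 T = 43524  ⇒  T ≈ 42.43 °C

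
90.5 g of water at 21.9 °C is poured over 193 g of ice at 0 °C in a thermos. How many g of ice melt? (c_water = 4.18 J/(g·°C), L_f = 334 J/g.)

m_melted ≈ 24.8 g

Water can give up m c ΔT = 90.5·4.18·21.9 = 8284.6 J before reaching 0 °C.
Fully melting the ice requires m_ice L_f = 193·334 = 64462 J.
That's not enough to melt it all — equilibrium is at 0 °C with ice remaining.
m_melt = 8284.6 / L_f = 24.8 g.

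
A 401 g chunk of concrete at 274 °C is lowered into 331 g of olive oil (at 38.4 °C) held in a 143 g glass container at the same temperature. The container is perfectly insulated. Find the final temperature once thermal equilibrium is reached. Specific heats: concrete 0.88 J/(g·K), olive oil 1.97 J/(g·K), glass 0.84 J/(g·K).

T_f ≈ 112.3 °C

Let T be the final temperature. ΣQ_i = 0:
401×0.88×(T − 274) + 331×1.97×(T − 38.4) + 143×0.84×(T − 38.4) = 0
1125.1 T = 126341
T = 126341 / 1125.1 = 112 °C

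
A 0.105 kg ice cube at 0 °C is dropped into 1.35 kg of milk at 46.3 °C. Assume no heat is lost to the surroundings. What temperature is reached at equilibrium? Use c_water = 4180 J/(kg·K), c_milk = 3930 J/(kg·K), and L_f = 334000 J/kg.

Energy balance with sensible and latent terms:
fusion: m_ice L_f = 0.105×334000 = 35070
  warm the meltwater: 438.9 T
  milk: 5305.5(T − 46.3)
5744.4 T = 245645 − 35070 = 210575
T ≈ 36.66 °C — above 0 °C, consistent with complete melting.

T_f ≈ 36.7 °C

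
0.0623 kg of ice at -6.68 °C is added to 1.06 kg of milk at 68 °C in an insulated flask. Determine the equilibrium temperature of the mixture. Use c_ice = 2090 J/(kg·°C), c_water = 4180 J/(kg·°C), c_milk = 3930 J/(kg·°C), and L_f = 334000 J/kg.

T_f ≈ 59.1 °C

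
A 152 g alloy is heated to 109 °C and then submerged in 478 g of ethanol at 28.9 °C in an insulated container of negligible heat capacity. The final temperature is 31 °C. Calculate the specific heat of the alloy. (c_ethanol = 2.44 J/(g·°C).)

c ≈ 0.207 J/(g·°C)

m_s c (T_s − T_f) = m_ethanol c_ethanol (T_f − T_0):
152·c·(109 − 31) = 478·2.44·(31 − 28.9)
11856 c = 2449.3  ⇒  c ≈ 0.2066 J/(g·°C)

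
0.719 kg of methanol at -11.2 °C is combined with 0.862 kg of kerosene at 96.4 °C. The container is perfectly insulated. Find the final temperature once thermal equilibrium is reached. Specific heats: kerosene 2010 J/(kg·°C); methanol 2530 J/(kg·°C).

T_f ≈ 41.3 °C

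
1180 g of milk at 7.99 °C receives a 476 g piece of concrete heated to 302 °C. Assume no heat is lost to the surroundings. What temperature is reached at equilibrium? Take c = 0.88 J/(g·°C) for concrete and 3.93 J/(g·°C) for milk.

T_f ≈ 32.3 °C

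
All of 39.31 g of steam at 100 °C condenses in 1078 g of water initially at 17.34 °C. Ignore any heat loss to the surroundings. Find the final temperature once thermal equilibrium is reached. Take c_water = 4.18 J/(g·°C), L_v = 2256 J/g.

T_f ≈ 39.2 °C

Sum of m c ΔT and latent-heat terms is zero:
steam→water at 100 °C releases m L_v = 39.31·2256 = 88683
  condensed water 100 °C→T: 164.32(T − 100)
  original water: 4506(T − 17.34)
4670.4 T = 88683 + 16432 + 78135 = 183250
T ≈ 39.24 °C (< 100 °C, so full condensation is consistent).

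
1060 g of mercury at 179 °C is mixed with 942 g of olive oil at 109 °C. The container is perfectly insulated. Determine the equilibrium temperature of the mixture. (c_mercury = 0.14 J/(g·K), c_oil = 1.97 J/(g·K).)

T_f ≈ 114.2 °C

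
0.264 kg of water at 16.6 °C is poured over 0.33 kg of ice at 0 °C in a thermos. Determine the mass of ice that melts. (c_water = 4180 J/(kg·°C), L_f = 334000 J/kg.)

Heat available from the water dropping to 0 °C: 0.264·4180·16.6 = 18318 J.
Melting all 0.33 kg of ice would need 0.33·334000 = 110220 J.
Since 18318 < 110220 J, not all the ice melts; equilibrium is at 0 °C.
m_melt = 18318 / L_f = 0.05485 kg.

m_melted ≈ 0.0548 kg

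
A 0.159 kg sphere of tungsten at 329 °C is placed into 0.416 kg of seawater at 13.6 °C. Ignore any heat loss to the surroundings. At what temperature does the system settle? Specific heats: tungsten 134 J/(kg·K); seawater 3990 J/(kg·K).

T_f ≈ 17.6 °C

Set heat shed by the hot body equal to heat absorbed by the cold body:
0.159×134×(329 − T) = 0.416×3990×(T − 13.6)
21.31(329 − T) = 1659.8(T − 13.6)
1681.1 T = 29583  ⇒  T ≈ 17.60 °C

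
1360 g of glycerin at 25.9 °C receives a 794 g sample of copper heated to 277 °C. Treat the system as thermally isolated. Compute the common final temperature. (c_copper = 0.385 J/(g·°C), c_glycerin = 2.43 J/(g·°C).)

Energy conservation, ΣQ = 0:
794*0.385*(T − 277) + 1360*2.43*(T − 25.9) = 0
305.69(T − 277) + 3304.8(T − 25.9) = 0
3610.5 T = 170270
T = 170270/3610.5 ≈ 47.16 °C

T_f ≈ 47.2 °C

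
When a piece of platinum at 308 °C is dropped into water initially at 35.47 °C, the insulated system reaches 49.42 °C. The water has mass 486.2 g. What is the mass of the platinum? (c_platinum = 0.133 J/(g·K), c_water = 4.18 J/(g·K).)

Heat gained plus heat lost sum to zero:
m×0.133×(49.42 − 308) + 486.2×4.18×(49.42 − 35.47) = 0
-34.39 m = -28351
m = -28351/-34.39 ≈ 824.4 g

m ≈ 824 g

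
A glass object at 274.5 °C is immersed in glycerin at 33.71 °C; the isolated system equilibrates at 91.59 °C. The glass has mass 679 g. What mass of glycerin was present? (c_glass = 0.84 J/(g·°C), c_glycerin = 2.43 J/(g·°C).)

Energy conservation, ΣQ = 0:
679×0.84×(91.59 − 274.5) + m×2.43×(91.59 − 33.71) = 0
140.65 m = 104325
m = 104325/140.65 ≈ 741.7 g

m ≈ 742 g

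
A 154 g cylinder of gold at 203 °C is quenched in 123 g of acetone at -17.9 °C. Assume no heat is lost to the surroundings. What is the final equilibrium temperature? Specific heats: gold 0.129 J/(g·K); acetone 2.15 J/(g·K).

T_f ≈ -2.5 °C

Net heat exchanged in the isolated system is zero:
154·0.129·(T − 203) + 123·2.15·(T − (-17.9)) = 0
19.87(T − 203) + 264.45(T − (-17.9)) = 0
(19.87 + 264.45) T = 19.87·203 + 264.45·(-17.9)
T = -700.86 / 284.32 = -2.47 °C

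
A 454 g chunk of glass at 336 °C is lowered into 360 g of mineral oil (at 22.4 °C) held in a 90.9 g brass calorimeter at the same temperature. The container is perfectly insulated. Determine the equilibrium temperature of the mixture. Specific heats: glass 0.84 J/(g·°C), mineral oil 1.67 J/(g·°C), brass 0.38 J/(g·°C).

Energy conservation, ΣQ = 0:
454×0.84×(T − 336) + 360×1.67×(T − 22.4) + 90.9×0.38×(T − 22.4) = 0
1017.1 T = 142378
T = 142378 / 1017.1 = 140 °C

T_f ≈ 140.0 °C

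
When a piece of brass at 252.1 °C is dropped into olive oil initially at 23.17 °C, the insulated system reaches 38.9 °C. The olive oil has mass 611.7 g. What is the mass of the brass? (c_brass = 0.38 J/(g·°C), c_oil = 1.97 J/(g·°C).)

m ≈ 234 g

Heat lost by the brass = heat gained by the oil:
m×0.38×(252.1 − 38.9) = 611.7×1.97×(38.9 − 23.17)
81.02 m = 18955  ⇒  m ≈ 234 g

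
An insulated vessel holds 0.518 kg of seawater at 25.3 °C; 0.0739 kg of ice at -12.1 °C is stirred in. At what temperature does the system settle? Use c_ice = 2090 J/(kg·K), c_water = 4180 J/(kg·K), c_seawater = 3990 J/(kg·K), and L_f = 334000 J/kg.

T_f ≈ 10.8 °C

Energy conservation, ΣQ = 0:
ice -12.1→0 °C: 0.0739×2090×12.1 = 1868.9
  melt ice: 0.0739×334000 = 24683
  warm the meltwater: 308.9 T
  seawater cools: 0.518×3990×(T − 25.3) = 2066.8(T − 25.3)
2375.7 T = 52291 − 26551 = 25739
T ≈ 10.83 °C. Since T > 0 °C, the all-ice-melts assumption holds.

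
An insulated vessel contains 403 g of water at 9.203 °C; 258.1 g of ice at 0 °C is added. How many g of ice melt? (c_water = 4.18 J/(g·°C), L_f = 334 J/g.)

m_melted ≈ 46.4 g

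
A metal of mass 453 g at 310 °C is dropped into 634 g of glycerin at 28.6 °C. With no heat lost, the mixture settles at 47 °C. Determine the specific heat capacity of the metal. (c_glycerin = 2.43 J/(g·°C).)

Let T be the final temperature. ΣQ_i = 0:
453×c×(47 − 310) + 634×2.43×(47 − 28.6) = 0
-119139 c = -28347
c = -28347/-119139 ≈ 0.2379 J/(g·°C)

c ≈ 0.238 J/(g·°C)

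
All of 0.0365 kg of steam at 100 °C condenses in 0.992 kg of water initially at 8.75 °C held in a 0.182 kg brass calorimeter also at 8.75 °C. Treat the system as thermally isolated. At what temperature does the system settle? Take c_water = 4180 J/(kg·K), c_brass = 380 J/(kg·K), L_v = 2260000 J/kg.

T_f ≈ 30.8 °C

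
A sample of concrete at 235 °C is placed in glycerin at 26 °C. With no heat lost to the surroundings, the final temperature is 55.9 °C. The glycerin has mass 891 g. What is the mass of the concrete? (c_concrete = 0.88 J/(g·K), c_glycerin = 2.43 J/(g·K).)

m ≈ 411 g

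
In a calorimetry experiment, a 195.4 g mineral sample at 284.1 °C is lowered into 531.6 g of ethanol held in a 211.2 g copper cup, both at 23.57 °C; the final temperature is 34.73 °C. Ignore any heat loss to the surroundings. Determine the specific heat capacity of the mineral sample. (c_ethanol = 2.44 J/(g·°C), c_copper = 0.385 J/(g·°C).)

c ≈ 0.316 J/(g·°C)

Setting the total heat transfer to zero:
195.4·c·(34.73 − 284.1) + 531.6·2.44·(34.73 − 23.57) + 211.2·0.385·(34.73 − 23.57) = 0
-48727 c = -15383
c = -15383/-48727 ≈ 0.3157 J/(g·°C)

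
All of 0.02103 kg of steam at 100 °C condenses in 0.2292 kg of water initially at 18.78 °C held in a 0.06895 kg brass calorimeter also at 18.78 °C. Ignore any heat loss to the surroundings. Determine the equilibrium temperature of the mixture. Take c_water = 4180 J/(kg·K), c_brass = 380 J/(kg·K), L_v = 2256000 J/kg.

T_f ≈ 69.7 °C

Setting the total heat transfer to zero:
latent heat released on condensation: 0.02103·2256000 = 47444; condensed water 100 °C→T: 87.91(T − 100); original water: 958.06(T − 18.78); cup: 26.2(T − 18.78)
1072.2 T = 47444 + 8790.5 + 18484 = 74719
T ≈ 69.69 °C (< 100 °C, so full condensation is consistent).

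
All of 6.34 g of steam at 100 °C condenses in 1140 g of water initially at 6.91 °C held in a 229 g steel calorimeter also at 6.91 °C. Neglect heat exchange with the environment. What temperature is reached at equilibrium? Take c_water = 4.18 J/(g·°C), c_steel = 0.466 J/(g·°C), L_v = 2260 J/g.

T_f ≈ 10.3 °C

Taking heat into each body as positive, Σ m c ΔT = 0:
steam→water at 100 °C releases m L_v = 6.34·2260 = 14328
  condensed water 100 °C→T: 26.5(T − 100)
  original water: 4765.2(T − 6.91)
  cup: 106.71(T − 6.91)
4898.4 T = 14328 + 2650.1 + 33665 = 50643
T ≈ 10.34 °C, under the boiling point, so the assumption holds.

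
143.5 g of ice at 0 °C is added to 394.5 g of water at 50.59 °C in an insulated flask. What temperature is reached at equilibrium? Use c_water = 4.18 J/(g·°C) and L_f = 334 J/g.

T_f ≈ 15.8 °C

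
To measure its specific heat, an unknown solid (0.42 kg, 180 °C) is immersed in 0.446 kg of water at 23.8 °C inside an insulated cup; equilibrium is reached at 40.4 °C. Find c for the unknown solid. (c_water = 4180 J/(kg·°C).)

Taking heat into each body as positive, Σ m c ΔT = 0:
0.42·c·(40.4 − 180) + 0.446·4180·(40.4 − 23.8) = 0
-58.63 c = -30947
c = -30947/-58.63 ≈ 527.8 J/(kg·°C)

c ≈ 528 J/(kg·°C)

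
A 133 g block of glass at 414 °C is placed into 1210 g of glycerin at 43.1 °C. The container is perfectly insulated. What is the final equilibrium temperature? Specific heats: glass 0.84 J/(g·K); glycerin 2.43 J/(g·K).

Set heat shed by the hot body equal to heat absorbed by the cold body:
133×0.84×(414 − T) = 1210×2.43×(T − 43.1)
111.72(414 − T) = 2940.3(T − 43.1)
3052 T = 172979  ⇒  T ≈ 56.68 °C

T_f ≈ 56.7 °C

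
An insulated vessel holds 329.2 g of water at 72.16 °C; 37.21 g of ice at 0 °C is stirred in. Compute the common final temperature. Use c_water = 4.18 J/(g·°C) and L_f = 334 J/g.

T_f ≈ 56.7 °C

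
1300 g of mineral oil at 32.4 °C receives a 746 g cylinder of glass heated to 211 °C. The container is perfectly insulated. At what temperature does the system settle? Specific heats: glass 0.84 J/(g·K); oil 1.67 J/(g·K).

Heat lost by the glass equals heat gained by the oil:
746*0.84*(211 − T) = 1300*1.67*(T − 32.4)
626.64(211 − T) = 2171(T − 32.4)
2797.6 T = 202561  ⇒  T ≈ 72.40 °C

T_f ≈ 72.4 °C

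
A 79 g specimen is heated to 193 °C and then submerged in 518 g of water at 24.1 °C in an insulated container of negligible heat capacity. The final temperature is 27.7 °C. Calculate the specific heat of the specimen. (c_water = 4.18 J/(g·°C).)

c ≈ 0.597 J/(g·°C)

Setting the total heat transfer to zero:
79·c·(27.7 − 193) + 518·4.18·(27.7 − 24.1) = 0
-13059 c = -7794.9
c = -7794.9/-13059 ≈ 0.5969 J/(g·°C)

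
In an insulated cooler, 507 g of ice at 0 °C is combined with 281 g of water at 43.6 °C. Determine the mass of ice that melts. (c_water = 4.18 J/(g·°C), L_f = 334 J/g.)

m_melted ≈ 153 g

Cooling the water to 0 °C releases 281×4.18×43.6 = 51212 J.
To melt every bit of ice: 507×334 = 169338 J.
51212 J < 169338 J, so only part of the ice melts and the system sits at 0 °C.
m_melt = 51212 / L_f = 153.3 g.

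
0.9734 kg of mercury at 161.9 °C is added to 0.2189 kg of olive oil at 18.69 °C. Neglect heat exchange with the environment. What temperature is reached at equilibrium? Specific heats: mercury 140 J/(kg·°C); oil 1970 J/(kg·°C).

T_f ≈ 53.1 °C

Let T be the final temperature. ΣQ_i = 0:
0.9734*140*(T − 161.9) + 0.2189*1970*(T − 18.69) = 0
136.28(T − 161.9) + 431.23(T − 18.69) = 0
(136.28 + 431.23) T = 136.28*161.9 + 431.23*18.69
T = 30123/567.51 ≈ 53.08 °C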